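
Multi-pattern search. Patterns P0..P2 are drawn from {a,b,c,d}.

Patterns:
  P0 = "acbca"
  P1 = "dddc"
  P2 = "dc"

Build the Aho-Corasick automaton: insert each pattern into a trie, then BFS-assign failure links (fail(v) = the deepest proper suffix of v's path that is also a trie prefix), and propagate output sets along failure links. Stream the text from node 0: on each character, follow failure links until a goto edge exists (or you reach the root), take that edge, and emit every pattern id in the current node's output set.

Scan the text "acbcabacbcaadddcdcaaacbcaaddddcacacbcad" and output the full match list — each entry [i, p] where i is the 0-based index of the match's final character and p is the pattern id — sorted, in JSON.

Build automaton:
Trie nodes:
  n0 'ε': a→1 d→6
  n1 'a': c→2
  n2 'ac': b→3
  n3 'acb': c→4
  n4 'acbc': a→5
  n5 'acbca': ·  ←P0
  n6 'd': c→10 d→7
  n7 'dd': d→8
  n8 'ddd': c→9
  n9 'dddc': ·  ←P1
  n10 'dc': ·  ←P2

BFS fail/out derivation:
  n1('a'): parent n0 fail=0; on 'a' 0 → fail=0;  out ∅∪∅=∅
  n6('d'): parent n0 fail=0; on 'd' 0 → fail=0;  out ∅∪∅=∅
  n2('ac'): parent n1 fail=0; on 'c' 0 → fail=0;  out ∅∪∅=∅
  n7('dd'): parent n6 fail=0; on 'd' 0 → fail=6;  out ∅∪∅=∅
  n10('dc'): parent n6 fail=0; on 'c' 0 → fail=0;  out {2}∪∅={2}
  n3('acb'): parent n2 fail=0; on 'b' 0 → fail=0;  out ∅∪∅=∅
  n8('ddd'): parent n7 fail=6; on 'd' 6 → fail=7;  out ∅∪∅=∅
  n4('acbc'): parent n3 fail=0; on 'c' 0 → fail=0;  out ∅∪∅=∅
  n9('dddc'): parent n8 fail=7; on 'c' 7→6 → fail=10;  out {1}∪{2}={1,2}
  n5('acbca'): parent n4 fail=0; on 'a' 0 → fail=1;  out {0}∪∅={0}

Run:
i=0 'a': node 0→1
i=1 'c': node 1→2
i=2 'b': node 2→3
i=3 'c': node 3→4
i=4 'a': node 4→5  ** P0@[0:4]
i=5 'b': node 5→0 ·f
i=6 'a': node 0→1
i=7 'c': node 1→2
i=8 'b': node 2→3
i=9 'c': node 3→4
i=10 'a': node 4→5  ** P0@[6:10]
i=11 'a': node 5→1 ·f
i=12 'd': node 1→6 ·f
i=13 'd': node 6→7
i=14 'd': node 7→8
i=15 'c': node 8→9  ** P1@[12:15],P2@[14:15]
i=16 'd': node 9→6 ·f
i=17 'c': node 6→10  ** P2@[16:17]
i=18 'a': node 10→1 ·f
i=19 'a': node 1→1 ·f
i=20 'a': node 1→1 ·f
i=21 'c': node 1→2
i=22 'b': node 2→3
i=23 'c': node 3→4
i=24 'a': node 4→5  ** P0@[20:24]
i=25 'a': node 5→1 ·f
i=26 'd': node 1→6 ·f
i=27 'd': node 6→7
i=28 'd': node 7→8
i=29 'd': node 8→8 ·f
i=30 'c': node 8→9  ** P1@[27:30],P2@[29:30]
i=31 'a': node 9→1 ·f
i=32 'c': node 1→2
i=33 'a': node 2→1 ·f
i=34 'c': node 1→2
i=35 'b': node 2→3
i=36 'c': node 3→4
i=37 'a': node 4→5  ** P0@[33:37]
i=38 'd': node 5→6 ·f

Matches: [[4,0],[10,0],[15,1],[15,2],[17,2],[24,0],[30,1],[30,2],[37,0]]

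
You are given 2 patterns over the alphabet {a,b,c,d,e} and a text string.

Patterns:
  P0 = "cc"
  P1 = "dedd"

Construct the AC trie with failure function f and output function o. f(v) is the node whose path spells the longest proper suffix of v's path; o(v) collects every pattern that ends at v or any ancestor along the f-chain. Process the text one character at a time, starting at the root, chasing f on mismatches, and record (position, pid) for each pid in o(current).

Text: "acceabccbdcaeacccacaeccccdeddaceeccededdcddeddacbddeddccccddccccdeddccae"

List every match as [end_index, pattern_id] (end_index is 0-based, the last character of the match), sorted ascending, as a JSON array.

Build automaton:
Trie (insert patterns):
  0='ε' goto c→1 d→3
  1='c' goto c→2
  2='cc' goto ·  ←P0
  3='d' goto e→4
  4='de' goto d→5
  5='ded' goto d→6
  6='dedd' goto ·  ←P1

BFS fail/out derivation:
  fail(1) 'c': from fail(0)=0 chase 'c': 0 ⇒ 0;  out=∅∪out(0)=∅
  fail(3) 'd': from fail(0)=0 chase 'd': 0 ⇒ 0;  out=∅∪out(0)=∅
  fail(2) 'cc': from fail(1)=0 chase 'c': 0 ⇒ 1;  out={0}∪out(1)={0}
  fail(4) 'de': from fail(3)=0 chase 'e': 0 ⇒ 0;  out=∅∪out(0)=∅
  fail(5) 'ded': from fail(4)=0 chase 'd': 0 ⇒ 3;  out=∅∪out(3)=∅
  fail(6) 'dedd': from fail(5)=3 chase 'd': 3→0 ⇒ 3;  out={1}∪out(3)={1}

Text stream:
[0] read 'a'  n0⇒n0
[1] read 'c'  n0⇒n1
[2] read 'c'  n1⇒n2  → match P0@[1:2]
[3] read 'e'  n2⇒n0 (fail-walked)
[4] read 'a'  n0⇒n0
[5] read 'b'  n0⇒n0
[6] read 'c'  n0⇒n1
[7] read 'c'  n1⇒n2  → match P0@[6:7]
[8] read 'b'  n2⇒n0 (fail-walked)
[9] read 'd'  n0⇒n3
[10] read 'c'  n3⇒n1 (fail-walked)
[11] read 'a'  n1⇒n0 (fail-walked)
[12] read 'e'  n0⇒n0
[13] read 'a'  n0⇒n0
[14] read 'c'  n0⇒n1
[15] read 'c'  n1⇒n2  → match P0@[14:15]
[16] read 'c'  n2⇒n2 (fail-walked)  → match P0@[15:16]
[17] read 'a'  n2⇒n0 (fail-walked)
[18] read 'c'  n0⇒n1
[19] read 'a'  n1⇒n0 (fail-walked)
[20] read 'e'  n0⇒n0
[21] read 'c'  n0⇒n1
[22] read 'c'  n1⇒n2  → match P0@[21:22]
[23] read 'c'  n2⇒n2 (fail-walked)  → match P0@[22:23]
[24] read 'c'  n2⇒n2 (fail-walked)  → match P0@[23:24]
[25] read 'd'  n2⇒n3 (fail-walked)
[26] read 'e'  n3⇒n4
[27] read 'd'  n4⇒n5
[28] read 'd'  n5⇒n6  → match P1@[25:28]
[29] read 'a'  n6⇒n0 (fail-walked)
[30] read 'c'  n0⇒n1
[31] read 'e'  n1⇒n0 (fail-walked)
[32] read 'e'  n0⇒n0
[33] read 'c'  n0⇒n1
[34] read 'c'  n1⇒n2  → match P0@[33:34]
[35] read 'e'  n2⇒n0 (fail-walked)
[36] read 'd'  n0⇒n3
[37] read 'e'  n3⇒n4
[38] read 'd'  n4⇒n5
[39] read 'd'  n5⇒n6  → match P1@[36:39]
[40] read 'c'  n6⇒n1 (fail-walked)
[41] read 'd'  n1⇒n3 (fail-walked)
[42] read 'd'  n3⇒n3 (fail-walked)
[43] read 'e'  n3⇒n4
[44] read 'd'  n4⇒n5
[45] read 'd'  n5⇒n6  → match P1@[42:45]
[46] read 'a'  n6⇒n0 (fail-walked)
[47] read 'c'  n0⇒n1
[48] read 'b'  n1⇒n0 (fail-walked)
[49] read 'd'  n0⇒n3
[50] read 'd'  n3⇒n3 (fail-walked)
[51] read 'e'  n3⇒n4
[52] read 'd'  n4⇒n5
[53] read 'd'  n5⇒n6  → match P1@[50:53]
[54] read 'c'  n6⇒n1 (fail-walked)
[55] read 'c'  n1⇒n2  → match P0@[54:55]
[56] read 'c'  n2⇒n2 (fail-walked)  → match P0@[55:56]
[57] read 'c'  n2⇒n2 (fail-walked)  → match P0@[56:57]
[58] read 'd'  n2⇒n3 (fail-walked)
[59] read 'd'  n3⇒n3 (fail-walked)
[60] read 'c'  n3⇒n1 (fail-walked)
[61] read 'c'  n1⇒n2  → match P0@[60:61]
[62] read 'c'  n2⇒n2 (fail-walked)  → match P0@[61:62]
[63] read 'c'  n2⇒n2 (fail-walked)  → match P0@[62:63]
[64] read 'd'  n2⇒n3 (fail-walked)
[65] read 'e'  n3⇒n4
[66] read 'd'  n4⇒n5
[67] read 'd'  n5⇒n6  → match P1@[64:67]
[68] read 'c'  n6⇒n1 (fail-walked)
[69] read 'c'  n1⇒n2  → match P0@[68:69]
[70] read 'a'  n2⇒n0 (fail-walked)
[71] read 'e'  n0⇒n0

Matches: [[2,0],[7,0],[15,0],[16,0],[22,0],[23,0],[24,0],[28,1],[34,0],[39,1],[45,1],[53,1],[55,0],[56,0],[57,0],[61,0],[62,0],[63,0],[67,1],[69,0]]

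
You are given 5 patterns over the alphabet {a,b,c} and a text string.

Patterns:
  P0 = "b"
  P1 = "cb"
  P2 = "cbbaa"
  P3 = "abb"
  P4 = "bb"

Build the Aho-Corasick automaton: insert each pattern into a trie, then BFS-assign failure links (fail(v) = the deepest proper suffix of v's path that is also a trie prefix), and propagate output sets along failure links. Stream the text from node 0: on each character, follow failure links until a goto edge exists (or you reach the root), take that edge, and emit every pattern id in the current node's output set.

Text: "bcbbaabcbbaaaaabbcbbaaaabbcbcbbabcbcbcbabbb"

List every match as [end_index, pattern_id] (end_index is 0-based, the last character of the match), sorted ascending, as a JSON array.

Build automaton:
Trie (insert patterns):
  n0 'ε': a→7 b→1 c→2
  n1 'b': b→10  [P0 ends]
  n2 'c': b→3
  n3 'cb': b→4  [P1 ends]
  n4 'cbb': a→5
  n5 'cbba': a→6
  n6 'cbbaa': ·  [P2 ends]
  n7 'a': b→8
  n8 'ab': b→9
  n9 'abb': ·  [P3 ends]
  n10 'bb': ·  [P4 ends]

BFS fail/out derivation:
  fail(1) 'b': from fail(0)=0 chase 'b': 0 ⇒ 0;  out={0}∪out(0)={0}
  fail(2) 'c': from fail(0)=0 chase 'c': 0 ⇒ 0;  out=∅∪out(0)=∅
  fail(7) 'a': from fail(0)=0 chase 'a': 0 ⇒ 0;  out=∅∪out(0)=∅
  fail(3) 'cb': from fail(2)=0 chase 'b': 0 ⇒ 1;  out={1}∪out(1)={0,1}
  fail(8) 'ab': from fail(7)=0 chase 'b': 0 ⇒ 1;  out=∅∪out(1)={0}
  fail(10) 'bb': from fail(1)=0 chase 'b': 0 ⇒ 1;  out={4}∪out(1)={0,4}
  fail(4) 'cbb': from fail(3)=1 chase 'b': 1 ⇒ 10;  out=∅∪out(10)={0,4}
  fail(9) 'abb': from fail(8)=1 chase 'b': 1 ⇒ 10;  out={3}∪out(10)={0,3,4}
  fail(5) 'cbba': from fail(4)=10 chase 'a': 10→1→0 ⇒ 7;  out=∅∪out(7)=∅
  fail(6) 'cbbaa': from fail(5)=7 chase 'a': 7→0 ⇒ 7;  out={2}∪out(7)={2}

Text stream:
i=0 'b': node 0→1  ** P0@[0:0]
i=1 'c': node 1→2 (via fail)
i=2 'b': node 2→3  ** P0@[2:2],P1@[1:2]
i=3 'b': node 3→4  ** P0@[3:3],P4@[2:3]
i=4 'a': node 4→5
i=5 'a': node 5→6  ** P2@[1:5]
i=6 'b': node 6→8 (via fail)  ** P0@[6:6]
i=7 'c': node 8→2 (via fail)
i=8 'b': node 2→3  ** P0@[8:8],P1@[7:8]
i=9 'b': node 3→4  ** P0@[9:9],P4@[8:9]
i=10 'a': node 4→5
i=11 'a': node 5→6  ** P2@[7:11]
i=12 'a': node 6→7 (via fail)
i=13 'a': node 7→7 (via fail)
i=14 'a': node 7→7 (via fail)
i=15 'b': node 7→8  ** P0@[15:15]
i=16 'b': node 8→9  ** P0@[16:16],P3@[14:16],P4@[15:16]
i=17 'c': node 9→2 (via fail)
i=18 'b': node 2→3  ** P0@[18:18],P1@[17:18]
i=19 'b': node 3→4  ** P0@[19:19],P4@[18:19]
i=20 'a': node 4→5
i=21 'a': node 5→6  ** P2@[17:21]
i=22 'a': node 6→7 (via fail)
i=23 'a': node 7→7 (via fail)
i=24 'b': node 7→8  ** P0@[24:24]
i=25 'b': node 8→9  ** P0@[25:25],P3@[23:25],P4@[24:25]
i=26 'c': node 9→2 (via fail)
i=27 'b': node 2→3  ** P0@[27:27],P1@[26:27]
i=28 'c': node 3→2 (via fail)
i=29 'b': node 2→3  ** P0@[29:29],P1@[28:29]
i=30 'b': node 3→4  ** P0@[30:30],P4@[29:30]
i=31 'a': node 4→5
i=32 'b': node 5→8 (via fail)  ** P0@[32:32]
i=33 'c': node 8→2 (via fail)
i=34 'b': node 2→3  ** P0@[34:34],P1@[33:34]
i=35 'c': node 3→2 (via fail)
i=36 'b': node 2→3  ** P0@[36:36],P1@[35:36]
i=37 'c': node 3→2 (via fail)
i=38 'b': node 2→3  ** P0@[38:38],P1@[37:38]
i=39 'a': node 3→7 (via fail)
i=40 'b': node 7→8  ** P0@[40:40]
i=41 'b': node 8→9  ** P0@[41:41],P3@[39:41],P4@[40:41]
i=42 'b': node 9→10 (via fail)  ** P0@[42:42],P4@[41:42]

Result: [[0,0],[2,0],[2,1],[3,0],[3,4],[5,2],[6,0],[8,0],[8,1],[9,0],[9,4],[11,2],[15,0],[16,0],[16,3],[16,4],[18,0],[18,1],[19,0],[19,4],[21,2],[24,0],[25,0],[25,3],[25,4],[27,0],[27,1],[29,0],[29,1],[30,0],[30,4],[32,0],[34,0],[34,1],[36,0],[36,1],[38,0],[38,1],[40,0],[41,0],[41,3],[41,4],[42,0],[42,4]]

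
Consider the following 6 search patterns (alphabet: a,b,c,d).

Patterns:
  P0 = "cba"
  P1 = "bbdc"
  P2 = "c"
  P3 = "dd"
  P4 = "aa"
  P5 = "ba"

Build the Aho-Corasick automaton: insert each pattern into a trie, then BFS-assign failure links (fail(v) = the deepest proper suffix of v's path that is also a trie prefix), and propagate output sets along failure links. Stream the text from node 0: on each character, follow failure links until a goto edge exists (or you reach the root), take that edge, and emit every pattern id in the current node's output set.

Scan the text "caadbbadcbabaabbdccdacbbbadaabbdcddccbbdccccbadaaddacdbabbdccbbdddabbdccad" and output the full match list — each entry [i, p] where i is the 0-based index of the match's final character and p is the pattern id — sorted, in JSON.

Build automaton:
Trie (insert patterns):
  n0 'ε': a→10 b→4 c→1 d→8
  n1 'c': b→2  [P2 ends]
  n2 'cb': a→3
  n3 'cba': ·  [P0 ends]
  n4 'b': a→12 b→5
  n5 'bb': d→6
  n6 'bbd': c→7
  n7 'bbdc': ·  [P1 ends]
  n8 'd': d→9
  n9 'dd': ·  [P3 ends]
  n10 'a': a→11
  n11 'aa': ·  [P4 ends]
  n12 'ba': ·  [P5 ends]

Failure links (BFS by depth):
  n1('c'): parent n0 fail=0; on 'c' 0 → fail=0;  out {2}∪∅={2}
  n4('b'): parent n0 fail=0; on 'b' 0 → fail=0;  out ∅∪∅=∅
  n8('d'): parent n0 fail=0; on 'd' 0 → fail=0;  out ∅∪∅=∅
  n10('a'): parent n0 fail=0; on 'a' 0 → fail=0;  out ∅∪∅=∅
  n2('cb'): parent n1 fail=0; on 'b' 0 → fail=4;  out ∅∪∅=∅
  n5('bb'): parent n4 fail=0; on 'b' 0 → fail=4;  out ∅∪∅=∅
  n9('dd'): parent n8 fail=0; on 'd' 0 → fail=8;  out {3}∪∅={3}
  n11('aa'): parent n10 fail=0; on 'a' 0 → fail=10;  out {4}∪∅={4}
  n12('ba'): parent n4 fail=0; on 'a' 0 → fail=10;  out {5}∪∅={5}
  n3('cba'): parent n2 fail=4; on 'a' 4 → fail=12;  out {0}∪{5}={0,5}
  n6('bbd'): parent n5 fail=4; on 'd' 4→0 → fail=8;  out ∅∪∅=∅
  n7('bbdc'): parent n6 fail=8; on 'c' 8→0 → fail=1;  out {1}∪{2}={1,2}

Text stream:
pos 0 'c': at 1  emit P2@[0:0]
pos 1 'a': at 10 (via fail)
pos 2 'a': at 11  emit P4@[1:2]
pos 3 'd': at 8 (via fail)
pos 4 'b': at 4 (via fail)
pos 5 'b': at 5
pos 6 'a': at 12 (via fail)  emit P5@[5:6]
pos 7 'd': at 8 (via fail)
pos 8 'c': at 1 (via fail)  emit P2@[8:8]
pos 9 'b': at 2
pos 10 'a': at 3  emit P0@[8:10],P5@[9:10]
pos 11 'b': at 4 (via fail)
pos 12 'a': at 12  emit P5@[11:12]
pos 13 'a': at 11 (via fail)  emit P4@[12:13]
pos 14 'b': at 4 (via fail)
pos 15 'b': at 5
pos 16 'd': at 6
pos 17 'c': at 7  emit P1@[14:17],P2@[17:17]
pos 18 'c': at 1 (via fail)  emit P2@[18:18]
pos 19 'd': at 8 (via fail)
pos 20 'a': at 10 (via fail)
pos 21 'c': at 1 (via fail)  emit P2@[21:21]
pos 22 'b': at 2
pos 23 'b': at 5 (via fail)
pos 24 'b': at 5 (via fail)
pos 25 'a': at 12 (via fail)  emit P5@[24:25]
pos 26 'd': at 8 (via fail)
pos 27 'a': at 10 (via fail)
pos 28 'a': at 11  emit P4@[27:28]
pos 29 'b': at 4 (via fail)
pos 30 'b': at 5
pos 31 'd': at 6
pos 32 'c': at 7  emit P1@[29:32],P2@[32:32]
pos 33 'd': at 8 (via fail)
pos 34 'd': at 9  emit P3@[33:34]
pos 35 'c': at 1 (via fail)  emit P2@[35:35]
pos 36 'c': at 1 (via fail)  emit P2@[36:36]
pos 37 'b': at 2
pos 38 'b': at 5 (via fail)
pos 39 'd': at 6
pos 40 'c': at 7  emit P1@[37:40],P2@[40:40]
pos 41 'c': at 1 (via fail)  emit P2@[41:41]
pos 42 'c': at 1 (via fail)  emit P2@[42:42]
pos 43 'c': at 1 (via fail)  emit P2@[43:43]
pos 44 'b': at 2
pos 45 'a': at 3  emit P0@[43:45],P5@[44:45]
pos 46 'd': at 8 (via fail)
pos 47 'a': at 10 (via fail)
pos 48 'a': at 11  emit P4@[47:48]
pos 49 'd': at 8 (via fail)
pos 50 'd': at 9  emit P3@[49:50]
pos 51 'a': at 10 (via fail)
pos 52 'c': at 1 (via fail)  emit P2@[52:52]
pos 53 'd': at 8 (via fail)
pos 54 'b': at 4 (via fail)
pos 55 'a': at 12  emit P5@[54:55]
pos 56 'b': at 4 (via fail)
pos 57 'b': at 5
pos 58 'd': at 6
pos 59 'c': at 7  emit P1@[56:59],P2@[59:59]
pos 60 'c': at 1 (via fail)  emit P2@[60:60]
pos 61 'b': at 2
pos 62 'b': at 5 (via fail)
pos 63 'd': at 6
pos 64 'd': at 9 (via fail)  emit P3@[63:64]
pos 65 'd': at 9 (via fail)  emit P3@[64:65]
pos 66 'a': at 10 (via fail)
pos 67 'b': at 4 (via fail)
pos 68 'b': at 5
pos 69 'd': at 6
pos 70 'c': at 7  emit P1@[67:70],P2@[70:70]
pos 71 'c': at 1 (via fail)  emit P2@[71:71]
pos 72 'a': at 10 (via fail)
pos 73 'd': at 8 (via fail)

Result: [[0,2],[2,4],[6,5],[8,2],[10,0],[10,5],[12,5],[13,4],[17,1],[17,2],[18,2],[21,2],[25,5],[28,4],[32,1],[32,2],[34,3],[35,2],[36,2],[40,1],[40,2],[41,2],[42,2],[43,2],[45,0],[45,5],[48,4],[50,3],[52,2],[55,5],[59,1],[59,2],[60,2],[64,3],[65,3],[70,1],[70,2],[71,2]]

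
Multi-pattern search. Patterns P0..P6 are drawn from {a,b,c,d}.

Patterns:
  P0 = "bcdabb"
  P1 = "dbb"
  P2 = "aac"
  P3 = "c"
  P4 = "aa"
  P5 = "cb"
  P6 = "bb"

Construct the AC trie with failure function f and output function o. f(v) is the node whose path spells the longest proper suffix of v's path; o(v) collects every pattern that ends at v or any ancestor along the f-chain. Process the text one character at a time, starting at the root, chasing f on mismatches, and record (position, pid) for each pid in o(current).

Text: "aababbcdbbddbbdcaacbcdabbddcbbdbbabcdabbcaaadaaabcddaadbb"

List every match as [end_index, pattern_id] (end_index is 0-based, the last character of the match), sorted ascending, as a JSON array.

Build:
Trie nodes:
  0='ε' goto a→10 b→1 c→13 d→7
  1='b' goto b→15 c→2
  2='bc' goto d→3
  3='bcd' goto a→4
  4='bcda' goto b→5
  5='bcdab' goto b→6
  6='bcdabb' goto ·  [P0 ends]
  7='d' goto b→8
  8='db' goto b→9
  9='dbb' goto ·  [P1 ends]
  10='a' goto a→11
  11='aa' goto c→12  [P4 ends]
  12='aac' goto ·  [P2 ends]
  13='c' goto b→14  [P3 ends]
  14='cb' goto ·  [P5 ends]
  15='bb' goto ·  [P6 ends]

Failure links (BFS by depth):
  fail(1) 'b': from fail(0)=0 chase 'b': 0 ⇒ 0;  out=∅∪out(0)=∅
  fail(7) 'd': from fail(0)=0 chase 'd': 0 ⇒ 0;  out=∅∪out(0)=∅
  fail(10) 'a': from fail(0)=0 chase 'a': 0 ⇒ 0;  out=∅∪out(0)=∅
  fail(13) 'c': from fail(0)=0 chase 'c': 0 ⇒ 0;  out={3}∪out(0)={3}
  fail(2) 'bc': from fail(1)=0 chase 'c': 0 ⇒ 13;  out=∅∪out(13)={3}
  fail(8) 'db': from fail(7)=0 chase 'b': 0 ⇒ 1;  out=∅∪out(1)=∅
  fail(11) 'aa': from fail(10)=0 chase 'a': 0 ⇒ 10;  out={4}∪out(10)={4}
  fail(14) 'cb': from fail(13)=0 chase 'b': 0 ⇒ 1;  out={5}∪out(1)={5}
  fail(15) 'bb': from fail(1)=0 chase 'b': 0 ⇒ 1;  out={6}∪out(1)={6}
  fail(3) 'bcd': from fail(2)=13 chase 'd': 13→0 ⇒ 7;  out=∅∪out(7)=∅
  fail(9) 'dbb': from fail(8)=1 chase 'b': 1 ⇒ 15;  out={1}∪out(15)={1,6}
  fail(12) 'aac': from fail(11)=10 chase 'c': 10→0 ⇒ 13;  out={2}∪out(13)={2,3}
  fail(4) 'bcda': from fail(3)=7 chase 'a': 7→0 ⇒ 10;  out=∅∪out(10)=∅
  fail(5) 'bcdab': from fail(4)=10 chase 'b': 10→0 ⇒ 1;  out=∅∪out(1)=∅
  fail(6) 'bcdabb': from fail(5)=1 chase 'b': 1 ⇒ 15;  out={0}∪out(15)={0,6}

Text stream:
pos 0 'a': at 10
pos 1 'a': at 11  ** P4@[0:1]
pos 2 'b': at 1 (fail-walked)
pos 3 'a': at 10 (fail-walked)
pos 4 'b': at 1 (fail-walked)
pos 5 'b': at 15  ** P6@[4:5]
pos 6 'c': at 2 (fail-walked)  ** P3@[6:6]
pos 7 'd': at 3
pos 8 'b': at 8 (fail-walked)
pos 9 'b': at 9  ** P1@[7:9],P6@[8:9]
pos 10 'd': at 7 (fail-walked)
pos 11 'd': at 7 (fail-walked)
pos 12 'b': at 8
pos 13 'b': at 9  ** P1@[11:13],P6@[12:13]
pos 14 'd': at 7 (fail-walked)
pos 15 'c': at 13 (fail-walked)  ** P3@[15:15]
pos 16 'a': at 10 (fail-walked)
pos 17 'a': at 11  ** P4@[16:17]
pos 18 'c': at 12  ** P2@[16:18],P3@[18:18]
pos 19 'b': at 14 (fail-walked)  ** P5@[18:19]
pos 20 'c': at 2 (fail-walked)  ** P3@[20:20]
pos 21 'd': at 3
pos 22 'a': at 4
pos 23 'b': at 5
pos 24 'b': at 6  ** P0@[19:24],P6@[23:24]
pos 25 'd': at 7 (fail-walked)
pos 26 'd': at 7 (fail-walked)
pos 27 'c': at 13 (fail-walked)  ** P3@[27:27]
pos 28 'b': at 14  ** P5@[27:28]
pos 29 'b': at 15 (fail-walked)  ** P6@[28:29]
pos 30 'd': at 7 (fail-walked)
pos 31 'b': at 8
pos 32 'b': at 9  ** P1@[30:32],P6@[31:32]
pos 33 'a': at 10 (fail-walked)
pos 34 'b': at 1 (fail-walked)
pos 35 'c': at 2  ** P3@[35:35]
pos 36 'd': at 3
pos 37 'a': at 4
pos 38 'b': at 5
pos 39 'b': at 6  ** P0@[34:39],P6@[38:39]
pos 40 'c': at 2 (fail-walked)  ** P3@[40:40]
pos 41 'a': at 10 (fail-walked)
pos 42 'a': at 11  ** P4@[41:42]
pos 43 'a': at 11 (fail-walked)  ** P4@[42:43]
pos 44 'd': at 7 (fail-walked)
pos 45 'a': at 10 (fail-walked)
pos 46 'a': at 11  ** P4@[45:46]
pos 47 'a': at 11 (fail-walked)  ** P4@[46:47]
pos 48 'b': at 1 (fail-walked)
pos 49 'c': at 2  ** P3@[49:49]
pos 50 'd': at 3
pos 51 'd': at 7 (fail-walked)
pos 52 'a': at 10 (fail-walked)
pos 53 'a': at 11  ** P4@[52:53]
pos 54 'd': at 7 (fail-walked)
pos 55 'b': at 8
pos 56 'b': at 9  ** P1@[54:56],P6@[55:56]

Matches: [[1,4],[5,6],[6,3],[9,1],[9,6],[13,1],[13,6],[15,3],[17,4],[18,2],[18,3],[19,5],[20,3],[24,0],[24,6],[27,3],[28,5],[29,6],[32,1],[32,6],[35,3],[39,0],[39,6],[40,3],[42,4],[43,4],[46,4],[47,4],[49,3],[53,4],[56,1],[56,6]]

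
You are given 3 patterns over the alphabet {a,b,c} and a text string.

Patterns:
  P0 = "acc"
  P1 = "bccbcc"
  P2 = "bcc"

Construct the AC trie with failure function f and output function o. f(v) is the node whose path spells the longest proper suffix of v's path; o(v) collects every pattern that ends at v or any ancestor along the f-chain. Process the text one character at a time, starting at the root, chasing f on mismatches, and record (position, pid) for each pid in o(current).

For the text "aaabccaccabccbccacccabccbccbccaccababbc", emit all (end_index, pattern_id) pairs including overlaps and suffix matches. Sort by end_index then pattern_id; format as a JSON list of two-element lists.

Build automaton:
Trie nodes:
  n0 'ε': a→1 b→4
  n1 'a': c→2
  n2 'ac': c→3
  n3 'acc': ·  [P0 ends]
  n4 'b': c→5
  n5 'bc': c→6
  n6 'bcc': b→7  [P2 ends]
  n7 'bccb': c→8
  n8 'bccbc': c→9
  n9 'bccbcc': ·  [P1 ends]

Failure links (BFS by depth):
  fail(1) 'a': from fail(0)=0 chase 'a': 0 ⇒ 0;  out=∅∪out(0)=∅
  fail(4) 'b': from fail(0)=0 chase 'b': 0 ⇒ 0;  out=∅∪out(0)=∅
  fail(2) 'ac': from fail(1)=0 chase 'c': 0 ⇒ 0;  out=∅∪out(0)=∅
  fail(5) 'bc': from fail(4)=0 chase 'c': 0 ⇒ 0;  out=∅∪out(0)=∅
  fail(3) 'acc': from fail(2)=0 chase 'c': 0 ⇒ 0;  out={0}∪out(0)={0}
  fail(6) 'bcc': from fail(5)=0 chase 'c': 0 ⇒ 0;  out={2}∪out(0)={2}
  fail(7) 'bccb': from fail(6)=0 chase 'b': 0 ⇒ 4;  out=∅∪out(4)=∅
  fail(8) 'bccbc': from fail(7)=4 chase 'c': 4 ⇒ 5;  out=∅∪out(5)=∅
  fail(9) 'bccbcc': from fail(8)=5 chase 'c': 5 ⇒ 6;  out={1}∪out(6)={1,2}

Text stream:
i=0 'a': node 0→1
i=1 'a': node 1→1 (via fail)
i=2 'a': node 1→1 (via fail)
i=3 'b': node 1→4 (via fail)
i=4 'c': node 4→5
i=5 'c': node 5→6  → match P2@[3:5]
i=6 'a': node 6→1 (via fail)
i=7 'c': node 1→2
i=8 'c': node 2→3  → match P0@[6:8]
i=9 'a': node 3→1 (via fail)
i=10 'b': node 1→4 (via fail)
i=11 'c': node 4→5
i=12 'c': node 5→6  → match P2@[10:12]
i=13 'b': node 6→7
i=14 'c': node 7→8
i=15 'c': node 8→9  → match P1@[10:15],P2@[13:15]
i=16 'a': node 9→1 (via fail)
i=17 'c': node 1→2
i=18 'c': node 2→3  → match P0@[16:18]
i=19 'c': node 3→0 (via fail)
i=20 'a': node 0→1
i=21 'b': node 1→4 (via fail)
i=22 'c': node 4→5
i=23 'c': node 5→6  → match P2@[21:23]
i=24 'b': node 6→7
i=25 'c': node 7→8
i=26 'c': node 8→9  → match P1@[21:26],P2@[24:26]
i=27 'b': node 9→7 (via fail)
i=28 'c': node 7→8
i=29 'c': node 8→9  → match P1@[24:29],P2@[27:29]
i=30 'a': node 9→1 (via fail)
i=31 'c': node 1→2
i=32 'c': node 2→3  → match P0@[30:32]
i=33 'a': node 3→1 (via fail)
i=34 'b': node 1→4 (via fail)
i=35 'a': node 4→1 (via fail)
i=36 'b': node 1→4 (via fail)
i=37 'b': node 4→4 (via fail)
i=38 'c': node 4→5

Result: [[5,2],[8,0],[12,2],[15,1],[15,2],[18,0],[23,2],[26,1],[26,2],[29,1],[29,2],[32,0]]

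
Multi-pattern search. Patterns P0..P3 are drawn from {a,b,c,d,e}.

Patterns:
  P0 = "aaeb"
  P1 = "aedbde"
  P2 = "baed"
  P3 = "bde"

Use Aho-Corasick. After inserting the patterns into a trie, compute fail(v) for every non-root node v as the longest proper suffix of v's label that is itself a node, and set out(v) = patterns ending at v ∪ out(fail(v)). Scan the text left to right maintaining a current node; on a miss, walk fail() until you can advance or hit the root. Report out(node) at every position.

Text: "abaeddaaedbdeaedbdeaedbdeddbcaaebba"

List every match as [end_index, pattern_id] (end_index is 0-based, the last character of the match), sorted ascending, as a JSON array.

Build automaton:
Trie (insert patterns):
  n0 'ε': a→1 b→10
  n1 'a': a→2 e→5
  n2 'aa': e→3
  n3 'aae': b→4
  n4 'aaeb': ·  ←P0
  n5 'ae': d→6
  n6 'aed': b→7
  n7 'aedb': d→8
  n8 'aedbd': e→9
  n9 'aedbde': ·  ←P1
  n10 'b': a→11 d→14
  n11 'ba': e→12
  n12 'bae': d→13
  n13 'baed': ·  ←P2
  n14 'bd': e→15
  n15 'bde': ·  ←P3

Failure links (BFS by depth):
  fail(1) 'a': from fail(0)=0 chase 'a': 0 ⇒ 0;  out=∅∪out(0)=∅
  fail(10) 'b': from fail(0)=0 chase 'b': 0 ⇒ 0;  out=∅∪out(0)=∅
  fail(2) 'aa': from fail(1)=0 chase 'a': 0 ⇒ 1;  out=∅∪out(1)=∅
  fail(5) 'ae': from fail(1)=0 chase 'e': 0 ⇒ 0;  out=∅∪out(0)=∅
  fail(11) 'ba': from fail(10)=0 chase 'a': 0 ⇒ 1;  out=∅∪out(1)=∅
  fail(14) 'bd': from fail(10)=0 chase 'd': 0 ⇒ 0;  out=∅∪out(0)=∅
  fail(3) 'aae': from fail(2)=1 chase 'e': 1 ⇒ 5;  out=∅∪out(5)=∅
  fail(6) 'aed': from fail(5)=0 chase 'd': 0 ⇒ 0;  out=∅∪out(0)=∅
  fail(12) 'bae': from fail(11)=1 chase 'e': 1 ⇒ 5;  out=∅∪out(5)=∅
  fail(15) 'bde': from fail(14)=0 chase 'e': 0 ⇒ 0;  out={3}∪out(0)={3}
  fail(4) 'aaeb': from fail(3)=5 chase 'b': 5→0 ⇒ 10;  out={0}∪out(10)={0}
  fail(7) 'aedb': from fail(6)=0 chase 'b': 0 ⇒ 10;  out=∅∪out(10)=∅
  fail(13) 'baed': from fail(12)=5 chase 'd': 5 ⇒ 6;  out={2}∪out(6)={2}
  fail(8) 'aedbd': from fail(7)=10 chase 'd': 10 ⇒ 14;  out=∅∪out(14)=∅
  fail(9) 'aedbde': from fail(8)=14 chase 'e': 14 ⇒ 15;  out={1}∪out(15)={1,3}

Run:
pos 0 'a': at 1
pos 1 'b': at 10 (fail-walked)
pos 2 'a': at 11
pos 3 'e': at 12
pos 4 'd': at 13  ** P2@[1:4]
pos 5 'd': at 0 (fail-walked)
pos 6 'a': at 1
pos 7 'a': at 2
pos 8 'e': at 3
pos 9 'd': at 6 (fail-walked)
pos 10 'b': at 7
pos 11 'd': at 8
pos 12 'e': at 9  ** P1@[7:12],P3@[10:12]
pos 13 'a': at 1 (fail-walked)
pos 14 'e': at 5
pos 15 'd': at 6
pos 16 'b': at 7
pos 17 'd': at 8
pos 18 'e': at 9  ** P1@[13:18],P3@[16:18]
pos 19 'a': at 1 (fail-walked)
pos 20 'e': at 5
pos 21 'd': at 6
pos 22 'b': at 7
pos 23 'd': at 8
pos 24 'e': at 9  ** P1@[19:24],P3@[22:24]
pos 25 'd': at 0 (fail-walked)
pos 26 'd': at 0
pos 27 'b': at 10
pos 28 'c': at 0 (fail-walked)
pos 29 'a': at 1
pos 30 'a': at 2
pos 31 'e': at 3
pos 32 'b': at 4  ** P0@[29:32]
pos 33 'b': at 10 (fail-walked)
pos 34 'a': at 11

Result: [[4,2],[12,1],[12,3],[18,1],[18,3],[24,1],[24,3],[32,0]]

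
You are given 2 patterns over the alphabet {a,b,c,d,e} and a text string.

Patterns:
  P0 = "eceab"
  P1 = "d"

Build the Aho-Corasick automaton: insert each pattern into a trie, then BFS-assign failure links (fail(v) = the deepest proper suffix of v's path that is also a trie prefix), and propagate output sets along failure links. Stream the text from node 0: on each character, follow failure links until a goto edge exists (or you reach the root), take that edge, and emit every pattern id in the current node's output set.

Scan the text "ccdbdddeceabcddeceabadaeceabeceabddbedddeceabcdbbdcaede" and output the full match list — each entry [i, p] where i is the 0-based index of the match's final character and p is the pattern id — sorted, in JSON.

Build automaton:
Trie nodes:
  0='ε' goto d→6 e→1
  1='e' goto c→2
  2='ec' goto e→3
  3='ece' goto a→4
  4='ecea' goto b→5
  5='eceab' goto ·  ←P0
  6='d' goto ·  ←P1

BFS fail/out derivation:
  fail(1) 'e': from fail(0)=0 chase 'e': 0 ⇒ 0;  out=∅∪out(0)=∅
  fail(6) 'd': from fail(0)=0 chase 'd': 0 ⇒ 0;  out={1}∪out(0)={1}
  fail(2) 'ec': from fail(1)=0 chase 'c': 0 ⇒ 0;  out=∅∪out(0)=∅
  fail(3) 'ece': from fail(2)=0 chase 'e': 0 ⇒ 1;  out=∅∪out(1)=∅
  fail(4) 'ecea': from fail(3)=1 chase 'a': 1→0 ⇒ 0;  out=∅∪out(0)=∅
  fail(5) 'eceab': from fail(4)=0 chase 'b': 0 ⇒ 0;  out={0}∪out(0)={0}

Scan:
pos 0 'c': at 0
pos 1 'c': at 0
pos 2 'd': at 6  ** P1@[2:2]
pos 3 'b': at 0 (via fail)
pos 4 'd': at 6  ** P1@[4:4]
pos 5 'd': at 6 (via fail)  ** P1@[5:5]
pos 6 'd': at 6 (via fail)  ** P1@[6:6]
pos 7 'e': at 1 (via fail)
pos 8 'c': at 2
pos 9 'e': at 3
pos 10 'a': at 4
pos 11 'b': at 5  ** P0@[7:11]
pos 12 'c': at 0 (via fail)
pos 13 'd': at 6  ** P1@[13:13]
pos 14 'd': at 6 (via fail)  ** P1@[14:14]
pos 15 'e': at 1 (via fail)
pos 16 'c': at 2
pos 17 'e': at 3
pos 18 'a': at 4
pos 19 'b': at 5  ** P0@[15:19]
pos 20 'a': at 0 (via fail)
pos 21 'd': at 6  ** P1@[21:21]
pos 22 'a': at 0 (via fail)
pos 23 'e': at 1
pos 24 'c': at 2
pos 25 'e': at 3
pos 26 'a': at 4
pos 27 'b': at 5  ** P0@[23:27]
pos 28 'e': at 1 (via fail)
pos 29 'c': at 2
pos 30 'e': at 3
pos 31 'a': at 4
pos 32 'b': at 5  ** P0@[28:32]
pos 33 'd': at 6 (via fail)  ** P1@[33:33]
pos 34 'd': at 6 (via fail)  ** P1@[34:34]
pos 35 'b': at 0 (via fail)
pos 36 'e': at 1
pos 37 'd': at 6 (via fail)  ** P1@[37:37]
pos 38 'd': at 6 (via fail)  ** P1@[38:38]
pos 39 'd': at 6 (via fail)  ** P1@[39:39]
pos 40 'e': at 1 (via fail)
pos 41 'c': at 2
pos 42 'e': at 3
pos 43 'a': at 4
pos 44 'b': at 5  ** P0@[40:44]
pos 45 'c': at 0 (via fail)
pos 46 'd': at 6  ** P1@[46:46]
pos 47 'b': at 0 (via fail)
pos 48 'b': at 0
pos 49 'd': at 6  ** P1@[49:49]
pos 50 'c': at 0 (via fail)
pos 51 'a': at 0
pos 52 'e': at 1
pos 53 'd': at 6 (via fail)  ** P1@[53:53]
pos 54 'e': at 1 (via fail)

Matches: [[2,1],[4,1],[5,1],[6,1],[11,0],[13,1],[14,1],[19,0],[21,1],[27,0],[32,0],[33,1],[34,1],[37,1],[38,1],[39,1],[44,0],[46,1],[49,1],[53,1]]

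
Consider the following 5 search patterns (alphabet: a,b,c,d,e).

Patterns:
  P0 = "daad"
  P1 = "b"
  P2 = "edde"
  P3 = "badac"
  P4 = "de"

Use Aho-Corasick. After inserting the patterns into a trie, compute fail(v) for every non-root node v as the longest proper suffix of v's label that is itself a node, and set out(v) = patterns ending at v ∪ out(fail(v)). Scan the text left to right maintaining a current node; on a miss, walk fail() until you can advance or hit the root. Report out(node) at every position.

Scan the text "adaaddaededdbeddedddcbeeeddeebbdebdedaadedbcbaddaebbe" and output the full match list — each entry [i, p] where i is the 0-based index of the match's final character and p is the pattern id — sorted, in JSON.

Build automaton:
Trie nodes:
  0='ε' goto b→5 d→1 e→6
  1='d' goto a→2 e→14
  2='da' goto a→3
  3='daa' goto d→4
  4='daad' goto ·  [P0 ends]
  5='b' goto a→10  [P1 ends]
  6='e' goto d→7
  7='ed' goto d→8
  8='edd' goto e→9
  9='edde' goto ·  [P2 ends]
  10='ba' goto d→11
  11='bad' goto a→12
  12='bada' goto c→13
  13='badac' goto ·  [P3 ends]
  14='de' goto ·  [P4 ends]

BFS fail/out derivation:
  fail(1) 'd': from fail(0)=0 chase 'd': 0 ⇒ 0;  out=∅∪out(0)=∅
  fail(5) 'b': from fail(0)=0 chase 'b': 0 ⇒ 0;  out={1}∪out(0)={1}
  fail(6) 'e': from fail(0)=0 chase 'e': 0 ⇒ 0;  out=∅∪out(0)=∅
  fail(2) 'da': from fail(1)=0 chase 'a': 0 ⇒ 0;  out=∅∪out(0)=∅
  fail(7) 'ed': from fail(6)=0 chase 'd': 0 ⇒ 1;  out=∅∪out(1)=∅
  fail(10) 'ba': from fail(5)=0 chase 'a': 0 ⇒ 0;  out=∅∪out(0)=∅
  fail(14) 'de': from fail(1)=0 chase 'e': 0 ⇒ 6;  out={4}∪out(6)={4}
  fail(3) 'daa': from fail(2)=0 chase 'a': 0 ⇒ 0;  out=∅∪out(0)=∅
  fail(8) 'edd': from fail(7)=1 chase 'd': 1→0 ⇒ 1;  out=∅∪out(1)=∅
  fail(11) 'bad': from fail(10)=0 chase 'd': 0 ⇒ 1;  out=∅∪out(1)=∅
  fail(4) 'daad': from fail(3)=0 chase 'd': 0 ⇒ 1;  out={0}∪out(1)={0}
  fail(9) 'edde': from fail(8)=1 chase 'e': 1 ⇒ 14;  out={2}∪out(14)={2,4}
  fail(12) 'bada': from fail(11)=1 chase 'a': 1 ⇒ 2;  out=∅∪out(2)=∅
  fail(13) 'badac': from fail(12)=2 chase 'c': 2→0 ⇒ 0;  out={3}∪out(0)={3}

Run:
i=0 'a': node 0→0
i=1 'd': node 0→1
i=2 'a': node 1→2
i=3 'a': node 2→3
i=4 'd': node 3→4  → match P0@[1:4]
i=5 'd': node 4→1 ·f
i=6 'a': node 1→2
i=7 'e': node 2→6 ·f
i=8 'd': node 6→7
i=9 'e': node 7→14 ·f  → match P4@[8:9]
i=10 'd': node 14→7 ·f
i=11 'd': node 7→8
i=12 'b': node 8→5 ·f  → match P1@[12:12]
i=13 'e': node 5→6 ·f
i=14 'd': node 6→7
i=15 'd': node 7→8
i=16 'e': node 8→9  → match P2@[13:16],P4@[15:16]
i=17 'd': node 9→7 ·f
i=18 'd': node 7→8
i=19 'd': node 8→1 ·f
i=20 'c': node 1→0 ·f
i=21 'b': node 0→5  → match P1@[21:21]
i=22 'e': node 5→6 ·f
i=23 'e': node 6→6 ·f
i=24 'e': node 6→6 ·f
i=25 'd': node 6→7
i=26 'd': node 7→8
i=27 'e': node 8→9  → match P2@[24:27],P4@[26:27]
i=28 'e': node 9→6 ·f
i=29 'b': node 6→5 ·f  → match P1@[29:29]
i=30 'b': node 5→5 ·f  → match P1@[30:30]
i=31 'd': node 5→1 ·f
i=32 'e': node 1→14  → match P4@[31:32]
i=33 'b': node 14→5 ·f  → match P1@[33:33]
i=34 'd': node 5→1 ·f
i=35 'e': node 1→14  → match P4@[34:35]
i=36 'd': node 14→7 ·f
i=37 'a': node 7→2 ·f
i=38 'a': node 2→3
i=39 'd': node 3→4  → match P0@[36:39]
i=40 'e': node 4→14 ·f  → match P4@[39:40]
i=41 'd': node 14→7 ·f
i=42 'b': node 7→5 ·f  → match P1@[42:42]
i=43 'c': node 5→0 ·f
i=44 'b': node 0→5  → match P1@[44:44]
i=45 'a': node 5→10
i=46 'd': node 10→11
i=47 'd': node 11→1 ·f
i=48 'a': node 1→2
i=49 'e': node 2→6 ·f
i=50 'b': node 6→5 ·f  → match P1@[50:50]
i=51 'b': node 5→5 ·f  → match P1@[51:51]
i=52 'e': node 5→6 ·f

Result: [[4,0],[9,4],[12,1],[16,2],[16,4],[21,1],[27,2],[27,4],[29,1],[30,1],[32,4],[33,1],[35,4],[39,0],[40,4],[42,1],[44,1],[50,1],[51,1]]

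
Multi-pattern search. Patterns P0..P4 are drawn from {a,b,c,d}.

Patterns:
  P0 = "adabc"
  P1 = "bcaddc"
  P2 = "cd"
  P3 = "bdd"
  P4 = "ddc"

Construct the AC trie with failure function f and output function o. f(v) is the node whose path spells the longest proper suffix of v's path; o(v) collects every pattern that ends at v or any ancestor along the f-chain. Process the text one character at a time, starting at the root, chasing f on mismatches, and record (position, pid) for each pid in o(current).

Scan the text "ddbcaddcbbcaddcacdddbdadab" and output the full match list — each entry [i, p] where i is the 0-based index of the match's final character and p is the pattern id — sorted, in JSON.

Build:
Trie nodes:
  0='ε' goto a→1 b→6 c→12 d→16
  1='a' goto d→2
  2='ad' goto a→3
  3='ada' goto b→4
  4='adab' goto c→5
  5='adabc' goto ·  ←P0
  6='b' goto c→7 d→14
  7='bc' goto a→8
  8='bca' goto d→9
  9='bcad' goto d→10
  10='bcadd' goto c→11
  11='bcaddc' goto ·  ←P1
  12='c' goto d→13
  13='cd' goto ·  ←P2
  14='bd' goto d→15
  15='bdd' goto ·  ←P3
  16='d' goto d→17
  17='dd' goto c→18
  18='ddc' goto ·  ←P4

Failure links (BFS by depth):
  n1('a'): parent n0 fail=0; on 'a' 0 → fail=0;  out ∅∪∅=∅
  n6('b'): parent n0 fail=0; on 'b' 0 → fail=0;  out ∅∪∅=∅
  n12('c'): parent n0 fail=0; on 'c' 0 → fail=0;  out ∅∪∅=∅
  n16('d'): parent n0 fail=0; on 'd' 0 → fail=0;  out ∅∪∅=∅
  n2('ad'): parent n1 fail=0; on 'd' 0 → fail=16;  out ∅∪∅=∅
  n7('bc'): parent n6 fail=0; on 'c' 0 → fail=12;  out ∅∪∅=∅
  n13('cd'): parent n12 fail=0; on 'd' 0 → fail=16;  out {2}∪∅={2}
  n14('bd'): parent n6 fail=0; on 'd' 0 → fail=16;  out ∅∪∅=∅
  n17('dd'): parent n16 fail=0; on 'd' 0 → fail=16;  out ∅∪∅=∅
  n3('ada'): parent n2 fail=16; on 'a' 16→0 → fail=1;  out ∅∪∅=∅
  n8('bca'): parent n7 fail=12; on 'a' 12→0 → fail=1;  out ∅∪∅=∅
  n15('bdd'): parent n14 fail=16; on 'd' 16 → fail=17;  out {3}∪∅={3}
  n18('ddc'): parent n17 fail=16; on 'c' 16→0 → fail=12;  out {4}∪∅={4}
  n4('adab'): parent n3 fail=1; on 'b' 1→0 → fail=6;  out ∅∪∅=∅
  n9('bcad'): parent n8 fail=1; on 'd' 1 → fail=2;  out ∅∪∅=∅
  n5('adabc'): parent n4 fail=6; on 'c' 6 → fail=7;  out {0}∪∅={0}
  n10('bcadd'): parent n9 fail=2; on 'd' 2→16 → fail=17;  out ∅∪∅=∅
  n11('bcaddc'): parent n10 fail=17; on 'c' 17 → fail=18;  out {1}∪{4}={1,4}

Run:
i=0 'd': node 0→16
i=1 'd': node 16→17
i=2 'b': node 17→6 ·f
i=3 'c': node 6→7
i=4 'a': node 7→8
i=5 'd': node 8→9
i=6 'd': node 9→10
i=7 'c': node 10→11  → match P1@[2:7],P4@[5:7]
i=8 'b': node 11→6 ·f
i=9 'b': node 6→6 ·f
i=10 'c': node 6→7
i=11 'a': node 7→8
i=12 'd': node 8→9
i=13 'd': node 9→10
i=14 'c': node 10→11  → match P1@[9:14],P4@[12:14]
i=15 'a': node 11→1 ·f
i=16 'c': node 1→12 ·f
i=17 'd': node 12→13  → match P2@[16:17]
i=18 'd': node 13→17 ·f
i=19 'd': node 17→17 ·f
i=20 'b': node 17→6 ·f
i=21 'd': node 6→14
i=22 'a': node 14→1 ·f
i=23 'd': node 1→2
i=24 'a': node 2→3
i=25 'b': node 3→4

Result: [[7,1],[7,4],[14,1],[14,4],[17,2]]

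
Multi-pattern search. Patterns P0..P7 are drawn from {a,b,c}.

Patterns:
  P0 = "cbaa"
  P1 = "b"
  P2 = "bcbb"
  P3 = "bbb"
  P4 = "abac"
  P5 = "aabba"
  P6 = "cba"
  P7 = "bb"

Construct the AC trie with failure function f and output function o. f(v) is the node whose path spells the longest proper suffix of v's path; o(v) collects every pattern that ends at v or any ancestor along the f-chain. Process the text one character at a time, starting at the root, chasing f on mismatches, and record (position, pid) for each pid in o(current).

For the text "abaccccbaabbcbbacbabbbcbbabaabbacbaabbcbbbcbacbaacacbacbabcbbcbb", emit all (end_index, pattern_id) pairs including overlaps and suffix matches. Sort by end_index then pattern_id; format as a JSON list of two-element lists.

Build automaton:
Trie (insert patterns):
  0='ε' goto a→11 b→5 c→1
  1='c' goto b→2
  2='cb' goto a→3
  3='cba' goto a→4  [P6 ends]
  4='cbaa' goto ·  [P0 ends]
  5='b' goto b→9 c→6  [P1 ends]
  6='bc' goto b→7
  7='bcb' goto b→8
  8='bcbb' goto ·  [P2 ends]
  9='bb' goto b→10  [P7 ends]
  10='bbb' goto ·  [P3 ends]
  11='a' goto a→15 b→12
  12='ab' goto a→13
  13='aba' goto c→14
  14='abac' goto ·  [P4 ends]
  15='aa' goto b→16
  16='aab' goto b→17
  17='aabb' goto a→18
  18='aabba' goto ·  [P5 ends]

Failure links (BFS by depth):
  n1('c'): parent n0 fail=0; on 'c' 0 → fail=0;  out ∅∪∅=∅
  n5('b'): parent n0 fail=0; on 'b' 0 → fail=0;  out {1}∪∅={1}
  n11('a'): parent n0 fail=0; on 'a' 0 → fail=0;  out ∅∪∅=∅
  n2('cb'): parent n1 fail=0; on 'b' 0 → fail=5;  out ∅∪{1}={1}
  n6('bc'): parent n5 fail=0; on 'c' 0 → fail=1;  out ∅∪∅=∅
  n9('bb'): parent n5 fail=0; on 'b' 0 → fail=5;  out {7}∪{1}={1,7}
  n12('ab'): parent n11 fail=0; on 'b' 0 → fail=5;  out ∅∪{1}={1}
  n15('aa'): parent n11 fail=0; on 'a' 0 → fail=11;  out ∅∪∅=∅
  n3('cba'): parent n2 fail=5; on 'a' 5→0 → fail=11;  out {6}∪∅={6}
  n7('bcb'): parent n6 fail=1; on 'b' 1 → fail=2;  out ∅∪{1}={1}
  n10('bbb'): parent n9 fail=5; on 'b' 5 → fail=9;  out {3}∪{1,7}={1,3,7}
  n13('aba'): parent n12 fail=5; on 'a' 5→0 → fail=11;  out ∅∪∅=∅
  n16('aab'): parent n15 fail=11; on 'b' 11 → fail=12;  out ∅∪{1}={1}
  n4('cbaa'): parent n3 fail=11; on 'a' 11 → fail=15;  out {0}∪∅={0}
  n8('bcbb'): parent n7 fail=2; on 'b' 2→5 → fail=9;  out {2}∪{1,7}={1,2,7}
  n14('abac'): parent n13 fail=11; on 'c' 11→0 → fail=1;  out {4}∪∅={4}
  n17('aabb'): parent n16 fail=12; on 'b' 12→5 → fail=9;  out ∅∪{1,7}={1,7}
  n18('aabba'): parent n17 fail=9; on 'a' 9→5→0 → fail=11;  out {5}∪∅={5}

Text stream:
pos 0 'a': at 11
pos 1 'b': at 12  → match P1@[1:1]
pos 2 'a': at 13
pos 3 'c': at 14  → match P4@[0:3]
pos 4 'c': at 1 ·f
pos 5 'c': at 1 ·f
pos 6 'c': at 1 ·f
pos 7 'b': at 2  → match P1@[7:7]
pos 8 'a': at 3  → match P6@[6:8]
pos 9 'a': at 4  → match P0@[6:9]
pos 10 'b': at 16 ·f  → match P1@[10:10]
pos 11 'b': at 17  → match P1@[11:11],P7@[10:11]
pos 12 'c': at 6 ·f
pos 13 'b': at 7  → match P1@[13:13]
pos 14 'b': at 8  → match P1@[14:14],P2@[11:14],P7@[13:14]
pos 15 'a': at 11 ·f
pos 16 'c': at 1 ·f
pos 17 'b': at 2  → match P1@[17:17]
pos 18 'a': at 3  → match P6@[16:18]
pos 19 'b': at 12 ·f  → match P1@[19:19]
pos 20 'b': at 9 ·f  → match P1@[20:20],P7@[19:20]
pos 21 'b': at 10  → match P1@[21:21],P3@[19:21],P7@[20:21]
pos 22 'c': at 6 ·f
pos 23 'b': at 7  → match P1@[23:23]
pos 24 'b': at 8  → match P1@[24:24],P2@[21:24],P7@[23:24]
pos 25 'a': at 11 ·f
pos 26 'b': at 12  → match P1@[26:26]
pos 27 'a': at 13
pos 28 'a': at 15 ·f
pos 29 'b': at 16  → match P1@[29:29]
pos 30 'b': at 17  → match P1@[30:30],P7@[29:30]
pos 31 'a': at 18  → match P5@[27:31]
pos 32 'c': at 1 ·f
pos 33 'b': at 2  → match P1@[33:33]
pos 34 'a': at 3  → match P6@[32:34]
pos 35 'a': at 4  → match P0@[32:35]
pos 36 'b': at 16 ·f  → match P1@[36:36]
pos 37 'b': at 17  → match P1@[37:37],P7@[36:37]
pos 38 'c': at 6 ·f
pos 39 'b': at 7  → match P1@[39:39]
pos 40 'b': at 8  → match P1@[40:40],P2@[37:40],P7@[39:40]
pos 41 'b': at 10 ·f  → match P1@[41:41],P3@[39:41],P7@[40:41]
pos 42 'c': at 6 ·f
pos 43 'b': at 7  → match P1@[43:43]
pos 44 'a': at 3 ·f  → match P6@[42:44]
pos 45 'c': at 1 ·f
pos 46 'b': at 2  → match P1@[46:46]
pos 47 'a': at 3  → match P6@[45:47]
pos 48 'a': at 4  → match P0@[45:48]
pos 49 'c': at 1 ·f
pos 50 'a': at 11 ·f
pos 51 'c': at 1 ·f
pos 52 'b': at 2  → match P1@[52:52]
pos 53 'a': at 3  → match P6@[51:53]
pos 54 'c': at 1 ·f
pos 55 'b': at 2  → match P1@[55:55]
pos 56 'a': at 3  → match P6@[54:56]
pos 57 'b': at 12 ·f  → match P1@[57:57]
pos 58 'c': at 6 ·f
pos 59 'b': at 7  → match P1@[59:59]
pos 60 'b': at 8  → match P1@[60:60],P2@[57:60],P7@[59:60]
pos 61 'c': at 6 ·f
pos 62 'b': at 7  → match P1@[62:62]
pos 63 'b': at 8  → match P1@[63:63],P2@[60:63],P7@[62:63]

Matches: [[1,1],[3,4],[7,1],[8,6],[9,0],[10,1],[11,1],[11,7],[13,1],[14,1],[14,2],[14,7],[17,1],[18,6],[19,1],[20,1],[20,7],[21,1],[21,3],[21,7],[23,1],[24,1],[24,2],[24,7],[26,1],[29,1],[30,1],[30,7],[31,5],[33,1],[34,6],[35,0],[36,1],[37,1],[37,7],[39,1],[40,1],[40,2],[40,7],[41,1],[41,3],[41,7],[43,1],[44,6],[46,1],[47,6],[48,0],[52,1],[53,6],[55,1],[56,6],[57,1],[59,1],[60,1],[60,2],[60,7],[62,1],[63,1],[63,2],[63,7]]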